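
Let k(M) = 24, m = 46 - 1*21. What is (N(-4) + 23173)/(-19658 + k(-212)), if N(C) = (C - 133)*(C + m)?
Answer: -10148/9817 ≈ -1.0337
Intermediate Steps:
m = 25 (m = 46 - 21 = 25)
N(C) = (-133 + C)*(25 + C) (N(C) = (C - 133)*(C + 25) = (-133 + C)*(25 + C))
(N(-4) + 23173)/(-19658 + k(-212)) = ((-3325 + (-4)**2 - 108*(-4)) + 23173)/(-19658 + 24) = ((-3325 + 16 + 432) + 23173)/(-19634) = (-2877 + 23173)*(-1/19634) = 20296*(-1/19634) = -10148/9817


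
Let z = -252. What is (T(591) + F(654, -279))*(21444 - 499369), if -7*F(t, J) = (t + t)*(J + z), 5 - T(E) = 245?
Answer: -47305562700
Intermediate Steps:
T(E) = -240 (T(E) = 5 - 1*245 = 5 - 245 = -240)
F(t, J) = -2*t*(-252 + J)/7 (F(t, J) = -(t + t)*(J - 252)/7 = -2*t*(-252 + J)/7)
(T(591) + F(654, -279))*(21444 - 499369) = (-240 + (2/7)*654*(252 - 1*(-279)))*(21444 - 499369) = (-240 + (2/7)*654*(252 + 279))*(-477925) = (-240 + (2/7)*654*531)*(-477925) = (-240 + 694548/7)*(-477925) = (692868/7)*(-477925) = -47305562700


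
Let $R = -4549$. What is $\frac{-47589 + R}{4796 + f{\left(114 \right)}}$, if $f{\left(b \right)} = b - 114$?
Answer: $- \frac{26069}{2398} \approx -10.871$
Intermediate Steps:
$f{\left(b \right)} = -114 + b$
$\frac{-47589 + R}{4796 + f{\left(114 \right)}} = \frac{-47589 - 4549}{4796 + \left(-114 + 114\right)} = - \frac{52138}{4796 + 0} = - \frac{52138}{4796} = \left(-52138\right) \frac{1}{4796} = - \frac{26069}{2398}$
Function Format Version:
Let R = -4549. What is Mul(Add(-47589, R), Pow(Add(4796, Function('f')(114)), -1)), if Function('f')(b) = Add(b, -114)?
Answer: Rational(-26069, 2398) ≈ -10.871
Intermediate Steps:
Function('f')(b) = Add(-114, b)
Mul(Add(-47589, R), Pow(Add(4796, Function('f')(114)), -1)) = Mul(Add(-47589, -4549), Pow(Add(4796, Add(-114, 114)), -1)) = Mul(-52138, Pow(Add(4796, 0), -1)) = Mul(-52138, Pow(4796, -1)) = Mul(-52138, Rational(1, 4796)) = Rational(-26069, 2398)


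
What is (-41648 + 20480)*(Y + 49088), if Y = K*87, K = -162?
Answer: -740752992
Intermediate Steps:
Y = -14094 (Y = -162*87 = -14094)
(-41648 + 20480)*(Y + 49088) = (-41648 + 20480)*(-14094 + 49088) = -21168*34994 = -740752992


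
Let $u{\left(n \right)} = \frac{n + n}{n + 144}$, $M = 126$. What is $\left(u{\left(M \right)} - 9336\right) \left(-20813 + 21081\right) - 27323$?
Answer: $- \frac{37936813}{15} \approx -2.5291 \cdot 10^{6}$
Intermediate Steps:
$u{\left(n \right)} = \frac{2 n}{144 + n}$
$\left(u{\left(M \right)} - 9336\right) \left(-20813 + 21081\right) - 27323 = \left(2 \cdot 126 \frac{1}{144 + 126} - 9336\right) \left(-20813 + 21081\right) - 27323 = \left(2 \cdot 126 \cdot \frac{1}{270} - 9336\right) 268 - 27323 = \left(\frac{14}{15} - 9336\right) 268 - 27323 = \left(- \frac{140026}{15}\right) 268 - 27323 = - \frac{37526968}{15} - 27323 = - \frac{37936813}{15}$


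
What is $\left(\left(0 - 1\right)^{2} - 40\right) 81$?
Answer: $-3159$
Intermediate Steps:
$\left(\left(0 - 1\right)^{2} - 40\right) 81 = \left(\left(-1\right)^{2} - 40\right) 81 = \left(1 - 40\right) 81 = \left(-39\right) 81 = -3159$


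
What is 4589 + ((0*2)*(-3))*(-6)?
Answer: 4589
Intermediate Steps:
4589 + ((0*2)*(-3))*(-6) = 4589 + (0*(-3))*(-6) = 4589 + 0*(-6) = 4589 + 0 = 4589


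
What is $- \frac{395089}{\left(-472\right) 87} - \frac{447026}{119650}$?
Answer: $\frac{14457861593}{2456653800} \approx 5.8852$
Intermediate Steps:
$- \frac{395089}{\left(-472\right) 87} - \frac{447026}{119650} = - \frac{395089}{-41064} - \frac{223513}{59825} = \left(-395089\right) \left(- \frac{1}{41064}\right) - \frac{223513}{59825} = \frac{395089}{41064} - \frac{223513}{59825} = \frac{14457861593}{2456653800}$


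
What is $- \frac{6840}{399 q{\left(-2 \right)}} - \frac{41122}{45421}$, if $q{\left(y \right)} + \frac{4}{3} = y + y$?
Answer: $\frac{1468237}{635894} \approx 2.3089$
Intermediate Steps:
$q{\left(y \right)} = - \frac{4}{3} + 2 y$ ($q{\left(y \right)} = - \frac{4}{3} + \left(y + y\right) = - \frac{4}{3} + 2 y$)
$- \frac{6840}{399 q{\left(-2 \right)}} - \frac{41122}{45421} = - \frac{6840}{399 \left(- \frac{4}{3} + 2 \left(-2\right)\right)} - \frac{41122}{45421} = - \frac{6840}{399 \left(- \frac{4}{3} - 4\right)} - \frac{41122}{45421} = - \frac{6840}{399 \left(- \frac{16}{3}\right)} - \frac{41122}{45421} = - \frac{6840}{-2128} - \frac{41122}{45421} = \left(-6840\right) \left(- \frac{1}{2128}\right) - \frac{41122}{45421} = \frac{45}{14} - \frac{41122}{45421} = \frac{1468237}{635894}$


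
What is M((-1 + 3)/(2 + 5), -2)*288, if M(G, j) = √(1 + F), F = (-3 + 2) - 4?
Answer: 576*I ≈ 576.0*I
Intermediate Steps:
F = -5 (F = -1 - 4 = -5)
M(G, j) = 2*I (M(G, j) = √(1 - 5) = √(-4) = 2*I)
M((-1 + 3)/(2 + 5), -2)*288 = (2*I)*288 = 576*I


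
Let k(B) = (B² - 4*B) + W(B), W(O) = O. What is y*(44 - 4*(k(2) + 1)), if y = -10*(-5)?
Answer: 2400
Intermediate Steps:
y = 50
k(B) = B² - 3*B (k(B) = (B² - 4*B) + B = B² - 3*B)
y*(44 - 4*(k(2) + 1)) = 50*(44 - 4*(2*(-3 + 2) + 1)) = 50*(44 - 4*(2*(-1) + 1)) = 50*(44 - 4*(-2 + 1)) = 50*(44 - 4*(-1)) = 50*(44 + 4) = 50*48 = 2400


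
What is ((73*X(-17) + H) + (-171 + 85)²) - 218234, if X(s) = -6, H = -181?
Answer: -211457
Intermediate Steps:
((73*X(-17) + H) + (-171 + 85)²) - 218234 = ((73*(-6) - 181) + (-171 + 85)²) - 218234 = ((-438 - 181) + (-86)²) - 218234 = (-619 + 7396) - 218234 = 6777 - 218234 = -211457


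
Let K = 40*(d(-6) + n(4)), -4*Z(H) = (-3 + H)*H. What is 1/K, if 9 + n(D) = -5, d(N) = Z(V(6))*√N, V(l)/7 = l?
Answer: I/(140*(-4*I + 117*√6)) ≈ -3.478e-7 + 2.4919e-5*I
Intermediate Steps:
V(l) = 7*l
Z(H) = -H*(-3 + H)/4 (Z(H) = -(-3 + H)*H/4 = -H*(-3 + H)/4)
d(N) = -819*√N/2 (d(N) = ((7*6)*(3 - 7*6)/4)*√N = ((¼)*42*(3 - 1*42))*√N = ((¼)*42*(3 - 42))*√N = ((¼)*42*(-39))*√N = -819*√N/2)
n(D) = -14 (n(D) = -9 - 5 = -14)
K = -560 - 16380*I*√6 (K = 40*(-819*I*√6/2 - 14) = 40*(-14 - 819*I*√6/2) = -560 - 16380*I*√6 ≈ -560.0 - 40123.0*I)
1/K = 1/(-560 - 16380*I*√6)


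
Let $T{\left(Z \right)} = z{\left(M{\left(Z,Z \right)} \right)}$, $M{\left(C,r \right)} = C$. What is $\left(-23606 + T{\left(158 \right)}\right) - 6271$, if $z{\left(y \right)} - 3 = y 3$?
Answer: $-29400$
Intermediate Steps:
$z{\left(y \right)} = 3 + 3 y$ ($z{\left(y \right)} = 3 + y 3 = 3 + 3 y$)
$T{\left(Z \right)} = 3 + 3 Z$
$\left(-23606 + T{\left(158 \right)}\right) - 6271 = \left(-23606 + \left(3 + 3 \cdot 158\right)\right) - 6271 = \left(-23606 + \left(3 + 474\right)\right) - 6271 = \left(-23606 + 477\right) - 6271 = -23129 - 6271 = -29400$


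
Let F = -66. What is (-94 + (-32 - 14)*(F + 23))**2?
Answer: 3549456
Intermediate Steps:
(-94 + (-32 - 14)*(F + 23))**2 = (-94 + (-32 - 14)*(-66 + 23))**2 = (-94 - 46*(-43))**2 = (-94 + 1978)**2 = 1884**2 = 3549456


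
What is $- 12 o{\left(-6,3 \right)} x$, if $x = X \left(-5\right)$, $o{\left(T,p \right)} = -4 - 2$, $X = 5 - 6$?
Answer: $360$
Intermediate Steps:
$X = -1$ ($X = 5 - 6 = -1$)
$o{\left(T,p \right)} = -6$
$x = 5$ ($x = \left(-1\right) \left(-5\right) = 5$)
$- 12 o{\left(-6,3 \right)} x = \left(-12\right) \left(-6\right) 5 = 72 \cdot 5 = 360$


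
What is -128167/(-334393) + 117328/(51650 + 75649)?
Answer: 55549192837/42567894507 ≈ 1.3050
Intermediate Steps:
-128167/(-334393) + 117328/(51650 + 75649) = -128167*(-1/334393) + 117328/127299 = 128167/334393 + 117328*(1/127299) = 128167/334393 + 117328/127299 = 55549192837/42567894507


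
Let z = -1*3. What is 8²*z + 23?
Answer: -169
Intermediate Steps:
z = -3
8²*z + 23 = 8²*(-3) + 23 = 64*(-3) + 23 = -192 + 23 = -169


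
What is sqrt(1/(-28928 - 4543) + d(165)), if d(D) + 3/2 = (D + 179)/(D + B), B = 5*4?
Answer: sqrt(6125085186190)/4128090 ≈ 0.59952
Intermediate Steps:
B = 20
d(D) = -3/2 + (179 + D)/(20 + D) (d(D) = -3/2 + (D + 179)/(D + 20) = -3/2 + (179 + D)/(20 + D))
sqrt(1/(-28928 - 4543) + d(165)) = sqrt(1/(-28928 - 4543) + (298 - 1*165)/(2*(20 + 165))) = sqrt(1/(-33471) + (1/2)*(298 - 165)/185) = sqrt(-1/33471 + (1/2)*(1/185)*133) = sqrt(-1/33471 + 133/370) = sqrt(4451273/12384270) = sqrt(6125085186190)/4128090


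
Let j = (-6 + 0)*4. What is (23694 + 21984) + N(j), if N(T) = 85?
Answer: 45763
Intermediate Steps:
j = -24 (j = -6*4 = -24)
(23694 + 21984) + N(j) = (23694 + 21984) + 85 = 45678 + 85 = 45763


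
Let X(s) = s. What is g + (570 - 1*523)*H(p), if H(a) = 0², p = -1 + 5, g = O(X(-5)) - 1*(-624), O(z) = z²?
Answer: 649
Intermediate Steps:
g = 649 (g = (-5)² - 1*(-624) = 25 + 624 = 649)
p = 4
H(a) = 0
g + (570 - 1*523)*H(p) = 649 + (570 - 1*523)*0 = 649 + (570 - 523)*0 = 649 + 47*0 = 649 + 0 = 649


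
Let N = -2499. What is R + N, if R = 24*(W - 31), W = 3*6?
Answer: -2811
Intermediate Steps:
W = 18
R = -312 (R = 24*(18 - 31) = 24*(-13) = -312)
R + N = -312 - 2499 = -2811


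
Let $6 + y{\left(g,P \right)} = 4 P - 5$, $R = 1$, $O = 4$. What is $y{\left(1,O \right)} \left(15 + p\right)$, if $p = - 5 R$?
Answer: $50$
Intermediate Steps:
$p = -5$ ($p = \left(-5\right) 1 = -5$)
$y{\left(g,P \right)} = -11 + 4 P$ ($y{\left(g,P \right)} = -6 + \left(4 P - 5\right) = -6 + \left(-5 + 4 P\right) = -11 + 4 P$)
$y{\left(1,O \right)} \left(15 + p\right) = \left(-11 + 4 \cdot 4\right) \left(15 - 5\right) = \left(-11 + 16\right) 10 = 5 \cdot 10 = 50$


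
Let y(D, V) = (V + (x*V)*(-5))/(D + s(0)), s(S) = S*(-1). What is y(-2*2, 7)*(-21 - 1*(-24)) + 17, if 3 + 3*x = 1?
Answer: -23/4 ≈ -5.7500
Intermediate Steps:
x = -⅔ (x = -1 + (⅓)*1 = -1 + ⅓ = -⅔ ≈ -0.66667)
s(S) = -S
y(D, V) = 13*V/(3*D) (y(D, V) = (V - 2*V/3*(-5))/(D - 1*0) = (V + 10*V/3)/(D + 0) = (13*V/3)/D = 13*V/(3*D))
y(-2*2, 7)*(-21 - 1*(-24)) + 17 = ((13/3)*7/(-2*2))*(-21 - 1*(-24)) + 17 = ((13/3)*7/(-4))*(-21 + 24) + 17 = ((13/3)*7*(-¼))*3 + 17 = -91/12*3 + 17 = -91/4 + 17 = -23/4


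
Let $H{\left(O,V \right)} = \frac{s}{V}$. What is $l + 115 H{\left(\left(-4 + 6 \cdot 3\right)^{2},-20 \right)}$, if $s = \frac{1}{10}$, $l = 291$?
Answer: $\frac{11617}{40} \approx 290.42$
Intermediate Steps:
$s = \frac{1}{10} \approx 0.1$
$H{\left(O,V \right)} = \frac{1}{10 V}$
$l + 115 H{\left(\left(-4 + 6 \cdot 3\right)^{2},-20 \right)} = 291 + 115 \frac{1}{10 \left(-20\right)} = 291 + 115 \cdot \frac{1}{10} \left(- \frac{1}{20}\right) = 291 + 115 \left(- \frac{1}{200}\right) = 291 - \frac{23}{40} = \frac{11617}{40}$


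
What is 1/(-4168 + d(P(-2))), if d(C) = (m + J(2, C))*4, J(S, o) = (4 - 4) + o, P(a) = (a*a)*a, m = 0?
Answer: -1/4200 ≈ -0.00023810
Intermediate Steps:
P(a) = a³ (P(a) = a²*a = a³)
J(S, o) = o (J(S, o) = 0 + o = o)
d(C) = 4*C (d(C) = (0 + C)*4 = C*4 = 4*C)
1/(-4168 + d(P(-2))) = 1/(-4168 + 4*(-2)³) = 1/(-4168 + 4*(-8)) = 1/(-4168 - 32) = 1/(-4200) = -1/4200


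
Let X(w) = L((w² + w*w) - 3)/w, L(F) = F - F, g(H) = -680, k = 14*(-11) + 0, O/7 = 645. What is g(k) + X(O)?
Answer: -680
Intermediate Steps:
O = 4515 (O = 7*645 = 4515)
k = -154 (k = -154 + 0 = -154)
L(F) = 0
X(w) = 0 (X(w) = 0/w = 0)
g(k) + X(O) = -680 + 0 = -680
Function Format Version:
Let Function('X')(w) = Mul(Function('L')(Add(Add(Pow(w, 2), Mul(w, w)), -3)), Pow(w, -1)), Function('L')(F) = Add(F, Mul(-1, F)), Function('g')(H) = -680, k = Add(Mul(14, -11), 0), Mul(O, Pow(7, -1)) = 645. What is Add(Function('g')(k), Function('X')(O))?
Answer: -680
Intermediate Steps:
O = 4515 (O = Mul(7, 645) = 4515)
k = -154 (k = Add(-154, 0) = -154)
Function('L')(F) = 0
Function('X')(w) = 0 (Function('X')(w) = Mul(0, Pow(w, -1)) = 0)
Add(Function('g')(k), Function('X')(O)) = Add(-680, 0) = -680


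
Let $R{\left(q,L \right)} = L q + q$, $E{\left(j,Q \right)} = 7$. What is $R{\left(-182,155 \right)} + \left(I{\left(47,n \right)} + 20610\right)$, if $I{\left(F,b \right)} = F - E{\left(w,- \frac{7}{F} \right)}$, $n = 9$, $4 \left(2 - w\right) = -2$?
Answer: $-7742$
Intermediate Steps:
$w = \frac{5}{2}$ ($w = 2 - - \frac{1}{2} = 2 + \frac{1}{2} = \frac{5}{2} \approx 2.5$)
$R{\left(q,L \right)} = q + L q$
$I{\left(F,b \right)} = -7 + F$ ($I{\left(F,b \right)} = F - 7 = -7 + F$)
$R{\left(-182,155 \right)} + \left(I{\left(47,n \right)} + 20610\right) = - 182 \left(1 + 155\right) + \left(\left(-7 + 47\right) + 20610\right) = \left(-182\right) 156 + \left(40 + 20610\right) = -28392 + 20650 = -7742$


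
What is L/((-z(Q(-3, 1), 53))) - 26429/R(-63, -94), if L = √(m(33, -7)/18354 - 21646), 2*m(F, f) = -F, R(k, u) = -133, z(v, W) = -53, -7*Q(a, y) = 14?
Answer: 1391/7 + I*√810208168553/324254 ≈ 198.71 + 2.776*I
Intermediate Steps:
Q(a, y) = -2 (Q(a, y) = -⅐*14 = -2)
m(F, f) = -F/2 (m(F, f) = (-F)/2 = -F/2)
L = I*√810208168553/6118 (L = √(-½*33/18354 - 21646) = √(-33/2*1/18354 - 21646) = √(-11/12236 - 21646) = √(-264860467/12236) = I*√810208168553/6118 ≈ 147.13*I)
L/((-z(Q(-3, 1), 53))) - 26429/R(-63, -94) = (I*√810208168553/6118)/((-1*(-53))) - 26429/(-133) = (I*√810208168553/6118)/53 - 26429*(-1/133) = (I*√810208168553/6118)*(1/53) + 1391/7 = I*√810208168553/324254 + 1391/7 = 1391/7 + I*√810208168553/324254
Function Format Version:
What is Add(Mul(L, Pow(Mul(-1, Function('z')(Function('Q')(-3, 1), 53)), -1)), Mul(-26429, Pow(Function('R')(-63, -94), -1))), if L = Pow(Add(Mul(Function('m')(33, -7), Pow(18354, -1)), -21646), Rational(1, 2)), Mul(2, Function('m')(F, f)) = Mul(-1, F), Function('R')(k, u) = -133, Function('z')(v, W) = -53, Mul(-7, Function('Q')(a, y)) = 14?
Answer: Add(Rational(1391, 7), Mul(Rational(1, 324254), I, Pow(810208168553, Rational(1, 2)))) ≈ Add(198.71, Mul(2.7760, I))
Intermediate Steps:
Function('Q')(a, y) = -2 (Function('Q')(a, y) = Mul(Rational(-1, 7), 14) = -2)
Function('m')(F, f) = Mul(Rational(-1, 2), F) (Function('m')(F, f) = Mul(Rational(1, 2), Mul(-1, F)) = Mul(Rational(-1, 2), F))
L = Mul(Rational(1, 6118), I, Pow(810208168553, Rational(1, 2))) (L = Pow(Add(Mul(Mul(Rational(-1, 2), 33), Pow(18354, -1)), -21646), Rational(1, 2)) = Pow(Add(Mul(Rational(-33, 2), Rational(1, 18354)), -21646), Rational(1, 2)) = Pow(Add(Rational(-11, 12236), -21646), Rational(1, 2)) = Pow(Rational(-264860467, 12236), Rational(1, 2)) = Mul(Rational(1, 6118), I, Pow(810208168553, Rational(1, 2))) ≈ Mul(147.13, I))
Add(Mul(L, Pow(Mul(-1, Function('z')(Function('Q')(-3, 1), 53)), -1)), Mul(-26429, Pow(Function('R')(-63, -94), -1))) = Add(Mul(Mul(Rational(1, 6118), I, Pow(810208168553, Rational(1, 2))), Pow(Mul(-1, -53), -1)), Mul(-26429, Pow(-133, -1))) = Add(Mul(Mul(Rational(1, 6118), I, Pow(810208168553, Rational(1, 2))), Pow(53, -1)), Mul(-26429, Rational(-1, 133))) = Add(Mul(Mul(Rational(1, 6118), I, Pow(810208168553, Rational(1, 2))), Rational(1, 53)), Rational(1391, 7)) = Add(Mul(Rational(1, 324254), I, Pow(810208168553, Rational(1, 2))), Rational(1391, 7)) = Add(Rational(1391, 7), Mul(Rational(1, 324254), I, Pow(810208168553, Rational(1, 2))))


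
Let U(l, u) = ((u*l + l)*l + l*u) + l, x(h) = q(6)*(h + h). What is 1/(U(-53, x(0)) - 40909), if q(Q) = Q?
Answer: -1/38153 ≈ -2.6210e-5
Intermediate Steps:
x(h) = 12*h (x(h) = 6*(h + h) = 6*(2*h) = 12*h)
U(l, u) = l + l*u + l*(l + l*u) (U(l, u) = ((l*u + l)*l + l*u) + l = ((l + l*u)*l + l*u) + l = (l*(l + l*u) + l*u) + l = (l*u + l*(l + l*u)) + l = l + l*u + l*(l + l*u))
1/(U(-53, x(0)) - 40909) = 1/(-53*(1 - 53 + 12*0 - 636*0) - 40909) = 1/(-53*(1 - 53 + 0 - 53*0) - 40909) = 1/(-53*(1 - 53 + 0 + 0) - 40909) = 1/(-53*(-52) - 40909) = 1/(2756 - 40909) = 1/(-38153) = -1/38153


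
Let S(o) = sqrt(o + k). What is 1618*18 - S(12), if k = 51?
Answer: 29124 - 3*sqrt(7) ≈ 29116.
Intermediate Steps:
S(o) = sqrt(51 + o) (S(o) = sqrt(o + 51) = sqrt(51 + o))
1618*18 - S(12) = 1618*18 - sqrt(51 + 12) = 29124 - sqrt(63) = 29124 - 3*sqrt(7)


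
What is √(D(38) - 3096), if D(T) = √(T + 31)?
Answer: √(-3096 + √69) ≈ 55.567*I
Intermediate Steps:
D(T) = √(31 + T)
√(D(38) - 3096) = √(√(31 + 38) - 3096) = √(√69 - 3096) = √(-3096 + √69)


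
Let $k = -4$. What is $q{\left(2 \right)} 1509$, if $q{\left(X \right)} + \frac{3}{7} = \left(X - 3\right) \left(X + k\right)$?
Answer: $\frac{16599}{7} \approx 2371.3$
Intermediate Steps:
$q{\left(X \right)} = - \frac{3}{7} + \left(-4 + X\right) \left(-3 + X\right)$ ($q{\left(X \right)} = - \frac{3}{7} + \left(X - 3\right) \left(X - 4\right) = - \frac{3}{7} + \left(-3 + X\right) \left(-4 + X\right) = - \frac{3}{7} + \left(-4 + X\right) \left(-3 + X\right)$)
$q{\left(2 \right)} 1509 = \left(\frac{81}{7} + 2^{2} - 14\right) 1509 = \left(\frac{81}{7} + 4 - 14\right) 1509 = \frac{11}{7} \cdot 1509 = \frac{16599}{7}$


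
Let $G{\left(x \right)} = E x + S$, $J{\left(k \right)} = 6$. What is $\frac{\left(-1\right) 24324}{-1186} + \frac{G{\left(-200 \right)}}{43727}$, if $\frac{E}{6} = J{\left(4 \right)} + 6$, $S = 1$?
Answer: $\frac{523269167}{25930111} \approx 20.18$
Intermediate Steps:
$E = 72$ ($E = 6 \left(6 + 6\right) = 6 \cdot 12 = 72$)
$G{\left(x \right)} = 1 + 72 x$ ($G{\left(x \right)} = 72 x + 1 = 1 + 72 x$)
$\frac{\left(-1\right) 24324}{-1186} + \frac{G{\left(-200 \right)}}{43727} = \frac{\left(-1\right) 24324}{-1186} + \frac{1 + 72 \left(-200\right)}{43727} = \left(-24324\right) \left(- \frac{1}{1186}\right) + \left(1 - 14400\right) \frac{1}{43727} = \frac{12162}{593} - \frac{14399}{43727} = \frac{523269167}{25930111}$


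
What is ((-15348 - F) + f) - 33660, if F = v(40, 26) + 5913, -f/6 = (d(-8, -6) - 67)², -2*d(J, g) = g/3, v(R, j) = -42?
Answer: -81015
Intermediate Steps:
d(J, g) = -g/6 (d(J, g) = -g/(2*3) = -g/6)
f = -26136 (f = -6*(-⅙*(-6) - 67)² = -6*(1 - 67)² = -6*(-66)² = -6*4356 = -26136)
F = 5871 (F = -42 + 5913 = 5871)
((-15348 - F) + f) - 33660 = ((-15348 - 1*5871) - 26136) - 33660 = ((-15348 - 5871) - 26136) - 33660 = (-21219 - 26136) - 33660 = -47355 - 33660 = -81015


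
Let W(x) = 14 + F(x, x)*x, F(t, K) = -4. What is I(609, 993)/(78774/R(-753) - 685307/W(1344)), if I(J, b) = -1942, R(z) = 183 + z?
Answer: 7437860/39801 ≈ 186.88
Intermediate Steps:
W(x) = 14 - 4*x
I(609, 993)/(78774/R(-753) - 685307/W(1344)) = -1942/(78774/(183 - 753) - 685307/(14 - 4*1344)) = -1942/(78774/(-570) - 685307/(14 - 5376)) = -1942/(78774*(-1/570) - 685307/(-5362)) = -1942/(-691/5 - 685307*(-1/5362)) = -1942/(-691/5 + 97901/766) = -1942/(-39801/3830) = -1942*(-3830/39801) = 7437860/39801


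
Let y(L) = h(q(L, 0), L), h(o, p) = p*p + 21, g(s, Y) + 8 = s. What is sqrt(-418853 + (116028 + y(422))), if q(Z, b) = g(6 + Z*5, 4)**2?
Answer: 4*I*sqrt(7795) ≈ 353.16*I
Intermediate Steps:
g(s, Y) = -8 + s
q(Z, b) = (-2 + 5*Z)**2 (q(Z, b) = (-8 + (6 + Z*5))**2 = (-8 + (6 + 5*Z))**2 = (-2 + 5*Z)**2)
h(o, p) = 21 + p**2 (h(o, p) = p**2 + 21 = 21 + p**2)
y(L) = 21 + L**2
sqrt(-418853 + (116028 + y(422))) = sqrt(-418853 + (116028 + (21 + 422**2))) = sqrt(-418853 + (116028 + (21 + 178084))) = sqrt(-418853 + (116028 + 178105)) = sqrt(-418853 + 294133) = sqrt(-124720) = 4*I*sqrt(7795)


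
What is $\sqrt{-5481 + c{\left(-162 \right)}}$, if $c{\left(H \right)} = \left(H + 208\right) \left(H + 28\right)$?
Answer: $i \sqrt{11645} \approx 107.91 i$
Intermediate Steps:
$c{\left(H \right)} = \left(28 + H\right) \left(208 + H\right)$ ($c{\left(H \right)} = \left(208 + H\right) \left(28 + H\right) = \left(28 + H\right) \left(208 + H\right)$)
$\sqrt{-5481 + c{\left(-162 \right)}} = \sqrt{-5481 + \left(5824 + \left(-162\right)^{2} + 236 \left(-162\right)\right)} = \sqrt{-5481 + \left(5824 + 26244 - 38232\right)} = \sqrt{-5481 - 6164} = \sqrt{-11645} = i \sqrt{11645}$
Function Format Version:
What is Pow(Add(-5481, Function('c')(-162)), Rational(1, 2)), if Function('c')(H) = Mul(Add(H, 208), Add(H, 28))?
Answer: Mul(I, Pow(11645, Rational(1, 2))) ≈ Mul(107.91, I)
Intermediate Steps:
Function('c')(H) = Mul(Add(28, H), Add(208, H)) (Function('c')(H) = Mul(Add(208, H), Add(28, H)) = Mul(Add(28, H), Add(208, H)))
Pow(Add(-5481, Function('c')(-162)), Rational(1, 2)) = Pow(Add(-5481, Add(5824, Pow(-162, 2), Mul(236, -162))), Rational(1, 2)) = Pow(Add(-5481, Add(5824, 26244, -38232)), Rational(1, 2)) = Pow(Add(-5481, -6164), Rational(1, 2)) = Pow(-11645, Rational(1, 2)) = Mul(I, Pow(11645, Rational(1, 2)))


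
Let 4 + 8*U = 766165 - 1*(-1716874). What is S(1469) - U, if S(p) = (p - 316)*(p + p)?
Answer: 24617077/8 ≈ 3.0771e+6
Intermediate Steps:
U = 2483035/8 (U = -1/2 + (766165 - 1*(-1716874))/8 = -1/2 + (766165 + 1716874)/8 = -1/2 + (1/8)*2483039 = -1/2 + 2483039/8 = 2483035/8 ≈ 3.1038e+5)
S(p) = 2*p*(-316 + p) (S(p) = (-316 + p)*(2*p) = 2*p*(-316 + p))
S(1469) - U = 2*1469*(-316 + 1469) - 1*2483035/8 = 2*1469*1153 - 2483035/8 = 3387514 - 2483035/8 = 24617077/8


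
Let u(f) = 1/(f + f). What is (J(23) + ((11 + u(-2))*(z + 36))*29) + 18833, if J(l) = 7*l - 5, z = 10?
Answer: 66659/2 ≈ 33330.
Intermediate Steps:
u(f) = 1/(2*f)
J(l) = -5 + 7*l
(J(23) + ((11 + u(-2))*(z + 36))*29) + 18833 = ((-5 + 7*23) + ((11 + (1/2)/(-2))*(10 + 36))*29) + 18833 = ((-5 + 161) + ((11 + (1/2)*(-1/2))*46)*29) + 18833 = (156 + ((11 - 1/4)*46)*29) + 18833 = (156 + ((43/4)*46)*29) + 18833 = (156 + (989/2)*29) + 18833 = (156 + 28681/2) + 18833 = 28993/2 + 18833 = 66659/2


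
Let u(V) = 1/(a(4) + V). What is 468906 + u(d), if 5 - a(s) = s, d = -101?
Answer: 46890599/100 ≈ 4.6891e+5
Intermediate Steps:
a(s) = 5 - s
u(V) = 1/(1 + V) (u(V) = 1/((5 - 1*4) + V) = 1/((5 - 4) + V) = 1/(1 + V))
468906 + u(d) = 468906 + 1/(1 - 101) = 468906 + 1/(-100) = 468906 - 1/100 = 46890599/100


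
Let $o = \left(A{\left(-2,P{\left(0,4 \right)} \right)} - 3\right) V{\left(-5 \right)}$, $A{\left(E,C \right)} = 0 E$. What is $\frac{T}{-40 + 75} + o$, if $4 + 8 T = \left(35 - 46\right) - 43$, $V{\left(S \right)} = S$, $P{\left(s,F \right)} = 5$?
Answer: $\frac{2071}{140} \approx 14.793$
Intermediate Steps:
$A{\left(E,C \right)} = 0$
$o = 15$ ($o = \left(0 - 3\right) \left(-5\right) = \left(-3\right) \left(-5\right) = 15$)
$T = - \frac{29}{4}$ ($T = - \frac{1}{2} + \frac{\left(35 - 46\right) - 43}{8} = - \frac{1}{2} + \frac{-11 - 43}{8} = - \frac{1}{2} + \frac{1}{8} \left(-54\right) = - \frac{1}{2} - \frac{27}{4} = - \frac{29}{4} \approx -7.25$)
$\frac{T}{-40 + 75} + o = - \frac{29}{4 \left(-40 + 75\right)} + 15 = - \frac{29}{4 \cdot 35} + 15 = \left(- \frac{29}{4}\right) \frac{1}{35} + 15 = - \frac{29}{140} + 15 = \frac{2071}{140}$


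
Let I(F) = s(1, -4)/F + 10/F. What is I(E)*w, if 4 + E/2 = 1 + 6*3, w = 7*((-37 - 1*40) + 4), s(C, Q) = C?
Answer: -5621/30 ≈ -187.37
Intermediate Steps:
w = -511 (w = 7*((-37 - 40) + 4) = 7*(-77 + 4) = 7*(-73) = -511)
E = 30 (E = -8 + 2*(1 + 6*3) = -8 + 2*(1 + 18) = -8 + 2*19 = -8 + 38 = 30)
I(F) = 11/F (I(F) = 1/F + 10/F = 11/F)
I(E)*w = (11/30)*(-511) = -5621/30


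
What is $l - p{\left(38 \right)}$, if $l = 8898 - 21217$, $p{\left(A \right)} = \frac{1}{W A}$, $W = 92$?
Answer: $- \frac{43067225}{3496} \approx -12319.0$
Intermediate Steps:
$p{\left(A \right)} = \frac{1}{92 A}$
$l = -12319$ ($l = 8898 - 21217 = -12319$)
$l - p{\left(38 \right)} = -12319 - \frac{1}{92 \cdot 38} = -12319 - \frac{1}{92} \cdot \frac{1}{38} = -12319 - \frac{1}{3496} = - \frac{43067225}{3496}$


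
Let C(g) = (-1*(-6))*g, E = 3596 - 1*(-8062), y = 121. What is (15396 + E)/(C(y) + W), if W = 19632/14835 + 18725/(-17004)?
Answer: 2274829638120/61064229331 ≈ 37.253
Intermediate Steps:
W = 18679051/84084780 (W = 19632*(1/14835) + 18725*(-1/17004) = 6544/4945 - 18725/17004 = 18679051/84084780 ≈ 0.22215)
E = 11658 (E = 3596 + 8062 = 11658)
C(g) = 6*g
(15396 + E)/(C(y) + W) = (15396 + 11658)/(6*121 + 18679051/84084780) = 27054/(726 + 18679051/84084780) = 27054/(61064229331/84084780) = 27054*(84084780/61064229331) = 2274829638120/61064229331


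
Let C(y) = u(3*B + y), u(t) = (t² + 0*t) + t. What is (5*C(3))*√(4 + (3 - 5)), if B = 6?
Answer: 2310*√2 ≈ 3266.8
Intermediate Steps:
u(t) = t + t² (u(t) = (t² + 0) + t = t² + t = t + t²)
C(y) = (18 + y)*(19 + y) (C(y) = (3*6 + y)*(1 + (3*6 + y)) = (18 + y)*(1 + (18 + y)) = (18 + y)*(19 + y))
(5*C(3))*√(4 + (3 - 5)) = (5*((18 + 3)*(19 + 3)))*√(4 + (3 - 5)) = (5*(21*22))*√(4 - 2) = (5*462)*√2 = 2310*√2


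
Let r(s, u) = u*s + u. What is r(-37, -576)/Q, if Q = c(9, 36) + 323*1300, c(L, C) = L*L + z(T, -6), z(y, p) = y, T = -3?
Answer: 10368/209989 ≈ 0.049374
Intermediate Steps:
c(L, C) = -3 + L**2 (c(L, C) = L*L - 3 = L**2 - 3 = -3 + L**2)
r(s, u) = u + s*u (r(s, u) = s*u + u = u + s*u)
Q = 419978 (Q = (-3 + 9**2) + 323*1300 = (-3 + 81) + 419900 = 78 + 419900 = 419978)
r(-37, -576)/Q = -576*(1 - 37)/419978 = -576*(-36)*(1/419978) = 20736*(1/419978) = 10368/209989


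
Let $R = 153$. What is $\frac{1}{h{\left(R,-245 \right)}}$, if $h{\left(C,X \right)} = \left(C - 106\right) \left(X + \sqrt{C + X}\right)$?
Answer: $- \frac{245}{2825499} - \frac{2 i \sqrt{23}}{2825499} \approx -8.671 \cdot 10^{-5} - 3.3947 \cdot 10^{-6} i$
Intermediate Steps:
$h{\left(C,X \right)} = \left(-106 + C\right) \left(X + \sqrt{C + X}\right)$
$\frac{1}{h{\left(R,-245 \right)}} = \frac{1}{\left(-106\right) \left(-245\right) - 106 \sqrt{153 - 245} + 153 \left(-245\right) + 153 \sqrt{153 - 245}} = \frac{1}{25970 - 106 \sqrt{-92} - 37485 + 153 \sqrt{-92}} = \frac{1}{25970 - 106 \cdot 2 i \sqrt{23} - 37485 + 153 \cdot 2 i \sqrt{23}} = \frac{1}{25970 - 212 i \sqrt{23} - 37485 + 306 i \sqrt{23}} = \frac{1}{-11515 + 94 i \sqrt{23}}$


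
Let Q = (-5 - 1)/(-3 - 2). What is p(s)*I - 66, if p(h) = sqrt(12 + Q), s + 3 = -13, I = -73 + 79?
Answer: -66 + 6*sqrt(330)/5 ≈ -44.201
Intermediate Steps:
I = 6
Q = 6/5 (Q = -6/(-5) = -6*(-1/5) = 6/5 ≈ 1.2000)
s = -16 (s = -3 - 13 = -16)
p(h) = sqrt(330)/5 (p(h) = sqrt(12 + 6/5) = sqrt(66/5) = sqrt(330)/5)
p(s)*I - 66 = (sqrt(330)/5)*6 - 66 = 6*sqrt(330)/5 - 66 = -66 + 6*sqrt(330)/5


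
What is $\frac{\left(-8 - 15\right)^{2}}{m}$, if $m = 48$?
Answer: $\frac{529}{48} \approx 11.021$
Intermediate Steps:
$\frac{\left(-8 - 15\right)^{2}}{m} = \frac{\left(-8 - 15\right)^{2}}{48} = \left(-23\right)^{2} \cdot \frac{1}{48} = 529 \cdot \frac{1}{48} = \frac{529}{48}$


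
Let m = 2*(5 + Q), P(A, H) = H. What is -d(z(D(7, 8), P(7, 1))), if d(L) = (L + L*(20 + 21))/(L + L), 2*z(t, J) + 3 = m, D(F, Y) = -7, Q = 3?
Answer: -21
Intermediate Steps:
m = 16 (m = 2*(5 + 3) = 2*8 = 16)
z(t, J) = 13/2 (z(t, J) = -3/2 + (1/2)*16 = -3/2 + 8 = 13/2)
d(L) = 21 (d(L) = (L + L*41)/((2*L)) = (L + 41*L)*(1/(2*L)) = (42*L)*(1/(2*L)) = 21)
-d(z(D(7, 8), P(7, 1))) = -1*21 = -21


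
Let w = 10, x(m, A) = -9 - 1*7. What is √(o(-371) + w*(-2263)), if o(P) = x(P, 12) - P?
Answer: 45*I*√11 ≈ 149.25*I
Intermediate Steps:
x(m, A) = -16 (x(m, A) = -9 - 7 = -16)
o(P) = -16 - P
√(o(-371) + w*(-2263)) = √((-16 - 1*(-371)) + 10*(-2263)) = √((-16 + 371) - 22630) = √(355 - 22630) = √(-22275) = 45*I*√11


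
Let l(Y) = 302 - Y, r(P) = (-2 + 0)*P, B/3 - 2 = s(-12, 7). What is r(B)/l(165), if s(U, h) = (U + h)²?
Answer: -162/137 ≈ -1.1825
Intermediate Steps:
B = 81 (B = 6 + 3*(-12 + 7)² = 6 + 3*(-5)² = 6 + 3*25 = 6 + 75 = 81)
r(P) = -2*P
r(B)/l(165) = (-2*81)/(302 - 1*165) = -162/(302 - 165) = -162/137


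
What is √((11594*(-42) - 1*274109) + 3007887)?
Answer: √2246830 ≈ 1498.9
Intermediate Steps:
√((11594*(-42) - 1*274109) + 3007887) = √((-486948 - 274109) + 3007887) = √(-761057 + 3007887) = √2246830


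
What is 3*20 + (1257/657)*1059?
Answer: 152287/73 ≈ 2086.1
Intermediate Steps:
3*20 + (1257/657)*1059 = 60 + (1257*(1/657))*1059 = 60 + (419/219)*1059 = 60 + 147907/73 = 152287/73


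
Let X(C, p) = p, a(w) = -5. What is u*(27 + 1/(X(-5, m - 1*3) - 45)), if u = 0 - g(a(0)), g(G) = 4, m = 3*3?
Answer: -4208/39 ≈ -107.90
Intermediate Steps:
m = 9
u = -4 (u = 0 - 1*4 = 0 - 4 = -4)
u*(27 + 1/(X(-5, m - 1*3) - 45)) = -4*(27 + 1/((9 - 1*3) - 45)) = -4*(27 + 1/((9 - 3) - 45)) = -4*(27 + 1/(6 - 45)) = -4*(27 + 1/(-39)) = -4*(27 - 1/39) = -4*1052/39 = -4208/39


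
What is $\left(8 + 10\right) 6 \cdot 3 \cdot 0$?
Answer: $0$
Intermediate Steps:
$\left(8 + 10\right) 6 \cdot 3 \cdot 0 = 18 \cdot 18 \cdot 0 = 324 \cdot 0 = 0$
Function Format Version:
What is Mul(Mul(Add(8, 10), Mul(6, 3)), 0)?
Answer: 0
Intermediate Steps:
Mul(Mul(Add(8, 10), Mul(6, 3)), 0) = Mul(Mul(18, 18), 0) = Mul(324, 0) = 0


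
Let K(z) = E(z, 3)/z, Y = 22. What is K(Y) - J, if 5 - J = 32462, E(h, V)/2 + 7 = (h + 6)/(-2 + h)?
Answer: 1785107/55 ≈ 32457.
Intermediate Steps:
E(h, V) = -14 + 2*(6 + h)/(-2 + h) (E(h, V) = -14 + 2*((h + 6)/(-2 + h)) = -14 + 2*((6 + h)/(-2 + h)) = -14 + 2*(6 + h)/(-2 + h))
K(z) = 4*(10 - 3*z)/(z*(-2 + z)) (K(z) = (4*(10 - 3*z)/(-2 + z))/z = 4*(10 - 3*z)/(z*(-2 + z)))
J = -32457 (J = 5 - 1*32462 = 5 - 32462 = -32457)
K(Y) - J = 4*(10 - 3*22)/(22*(-2 + 22)) - 1*(-32457) = 4*(1/22)*(10 - 66)/20 + 32457 = 4*(1/22)*(1/20)*(-56) + 32457 = -28/55 + 32457 = 1785107/55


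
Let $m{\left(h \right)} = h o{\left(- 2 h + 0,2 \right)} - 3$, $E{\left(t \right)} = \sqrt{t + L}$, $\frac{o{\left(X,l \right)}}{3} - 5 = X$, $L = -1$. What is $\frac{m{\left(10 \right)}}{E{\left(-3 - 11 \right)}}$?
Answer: $\frac{151 i \sqrt{15}}{5} \approx 116.96 i$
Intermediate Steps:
$o{\left(X,l \right)} = 15 + 3 X$
$E{\left(t \right)} = \sqrt{-1 + t}$ ($E{\left(t \right)} = \sqrt{t - 1} = \sqrt{-1 + t}$)
$m{\left(h \right)} = -3 + h \left(15 - 6 h\right)$ ($m{\left(h \right)} = h \left(15 + 3 \left(- 2 h + 0\right)\right) - 3 = h \left(15 + 3 \left(- 2 h\right)\right) - 3 = h \left(15 - 6 h\right) - 3 = -3 + h \left(15 - 6 h\right)$)
$\frac{m{\left(10 \right)}}{E{\left(-3 - 11 \right)}} = \frac{-3 + 3 \cdot 10 \left(5 - 20\right)}{\sqrt{-1 - 14}} = \frac{-3 + 3 \cdot 10 \left(-15\right)}{\sqrt{-1 - 14}} = \frac{-3 - 450}{\sqrt{-15}} = - \frac{453}{i \sqrt{15}} = - 453 \left(- \frac{i \sqrt{15}}{15}\right) = \frac{151 i \sqrt{15}}{5}$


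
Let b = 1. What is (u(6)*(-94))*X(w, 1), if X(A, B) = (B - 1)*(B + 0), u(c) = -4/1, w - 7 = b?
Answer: 0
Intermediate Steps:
w = 8 (w = 7 + 1 = 8)
u(c) = -4 (u(c) = -4*1 = -4)
X(A, B) = B*(-1 + B) (X(A, B) = (-1 + B)*B = B*(-1 + B))
(u(6)*(-94))*X(w, 1) = (-4*(-94))*(1*(-1 + 1)) = 376*(1*0) = 376*0 = 0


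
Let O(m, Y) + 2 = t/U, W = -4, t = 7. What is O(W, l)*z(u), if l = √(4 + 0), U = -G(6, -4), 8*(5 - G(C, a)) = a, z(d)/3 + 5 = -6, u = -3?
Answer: 108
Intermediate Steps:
z(d) = -33 (z(d) = -15 + 3*(-6) = -15 - 18 = -33)
G(C, a) = 5 - a/8
U = -11/2 (U = -(5 - ⅛*(-4)) = -(5 + ½) = -1*11/2 = -11/2 ≈ -5.5000)
l = 2 (l = √4 = 2)
O(m, Y) = -36/11 (O(m, Y) = -2 + 7/(-11/2) = -2 + 7*(-2/11) = -2 - 14/11 = -36/11)
O(W, l)*z(u) = -36/11*(-33) = 108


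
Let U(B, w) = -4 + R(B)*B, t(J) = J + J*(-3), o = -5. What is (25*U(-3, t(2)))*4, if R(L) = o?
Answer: 1100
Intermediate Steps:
R(L) = -5
t(J) = -2*J (t(J) = J - 3*J = -2*J)
U(B, w) = -4 - 5*B
(25*U(-3, t(2)))*4 = (25*(-4 - 5*(-3)))*4 = (25*(-4 + 15))*4 = (25*11)*4 = 275*4 = 1100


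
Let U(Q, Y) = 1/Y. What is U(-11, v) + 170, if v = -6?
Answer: 1019/6 ≈ 169.83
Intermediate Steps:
U(-11, v) + 170 = 1/(-6) + 170 = -⅙ + 170 = 1019/6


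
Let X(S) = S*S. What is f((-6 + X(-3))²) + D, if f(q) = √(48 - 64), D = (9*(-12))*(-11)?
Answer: 1188 + 4*I ≈ 1188.0 + 4.0*I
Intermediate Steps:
X(S) = S²
D = 1188 (D = -108*(-11) = 1188)
f(q) = 4*I (f(q) = √(-16) = 4*I)
f((-6 + X(-3))²) + D = 4*I + 1188 = 1188 + 4*I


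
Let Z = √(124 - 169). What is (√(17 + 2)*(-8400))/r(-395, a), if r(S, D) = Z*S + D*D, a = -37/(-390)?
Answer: -249869880000*√19/23204226344732023 - 32897131020000000*I*√95/23204226344732023 ≈ -4.6938e-5 - 13.818*I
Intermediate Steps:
Z = 3*I*√5 (Z = √(-45) = 3*I*√5 ≈ 6.7082*I)
a = 37/390 (a = -37*(-1/390) = 37/390 ≈ 0.094872)
r(S, D) = D² + 3*I*S*√5 (r(S, D) = (3*I*√5)*S + D*D = 3*I*S*√5 + D² = D² + 3*I*S*√5)
(√(17 + 2)*(-8400))/r(-395, a) = (√(17 + 2)*(-8400))/((37/390)² + 3*I*(-395)*√5) = (√19*(-8400))/(1369/152100 - 1185*I*√5) = (-8400*√19)/(1369/152100 - 1185*I*√5) = -8400*√19/(1369/152100 - 1185*I*√5)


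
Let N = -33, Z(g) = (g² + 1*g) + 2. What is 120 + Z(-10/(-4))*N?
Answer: -939/4 ≈ -234.75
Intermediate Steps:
Z(g) = 2 + g + g² (Z(g) = (g² + g) + 2 = (g + g²) + 2 = 2 + g + g²)
120 + Z(-10/(-4))*N = 120 + (2 - 10/(-4) + (-10/(-4))²)*(-33) = 120 + (2 - 10*(-¼) + (-10*(-¼))²)*(-33) = 120 + (2 + 5/2 + (5/2)²)*(-33) = 120 + (2 + 5/2 + 25/4)*(-33) = 120 + (43/4)*(-33) = 120 - 1419/4 = -939/4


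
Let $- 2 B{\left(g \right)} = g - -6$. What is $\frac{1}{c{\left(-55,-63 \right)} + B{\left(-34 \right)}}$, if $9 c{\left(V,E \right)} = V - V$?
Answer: $\frac{1}{14} \approx 0.071429$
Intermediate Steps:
$c{\left(V,E \right)} = 0$ ($c{\left(V,E \right)} = \frac{V - V}{9} = \frac{1}{9} \cdot 0 = 0$)
$B{\left(g \right)} = -3 - \frac{g}{2}$ ($B{\left(g \right)} = - \frac{g - -6}{2} = - \frac{g + 6}{2} = - \frac{6 + g}{2} = -3 - \frac{g}{2}$)
$\frac{1}{c{\left(-55,-63 \right)} + B{\left(-34 \right)}} = \frac{1}{0 - -14} = \frac{1}{0 + \left(-3 + 17\right)} = \frac{1}{0 + 14} = \frac{1}{14}$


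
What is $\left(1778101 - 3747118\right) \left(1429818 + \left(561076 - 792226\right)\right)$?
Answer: $-2360197669356$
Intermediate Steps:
$\left(1778101 - 3747118\right) \left(1429818 + \left(561076 - 792226\right)\right) = - 1969017 \left(1429818 - 231150\right) = \left(-1969017\right) 1198668 = -2360197669356$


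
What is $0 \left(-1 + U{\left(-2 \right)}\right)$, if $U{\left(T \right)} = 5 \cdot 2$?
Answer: $0$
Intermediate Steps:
$U{\left(T \right)} = 10$
$0 \left(-1 + U{\left(-2 \right)}\right) = 0 \left(-1 + 10\right) = 0 \cdot 9 = 0$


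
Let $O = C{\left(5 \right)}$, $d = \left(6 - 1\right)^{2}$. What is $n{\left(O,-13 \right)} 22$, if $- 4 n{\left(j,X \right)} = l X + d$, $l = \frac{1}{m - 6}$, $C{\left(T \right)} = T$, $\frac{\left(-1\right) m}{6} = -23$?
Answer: $- \frac{3287}{24} \approx -136.96$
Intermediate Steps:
$m = 138$ ($m = \left(-6\right) \left(-23\right) = 138$)
$l = \frac{1}{132}$ ($l = \frac{1}{138 - 6} = \frac{1}{132} \approx 0.0075758$)
$d = 25$ ($d = 5^{2} = 25$)
$O = 5$
$n{\left(j,X \right)} = - \frac{25}{4} - \frac{X}{528}$ ($n{\left(j,X \right)} = - \frac{\frac{X}{132} + 25}{4} = - \frac{25 + \frac{X}{132}}{4} = - \frac{25}{4} - \frac{X}{528}$)
$n{\left(O,-13 \right)} 22 = \left(- \frac{25}{4} - - \frac{13}{528}\right) 22 = \left(- \frac{25}{4} + \frac{13}{528}\right) 22 = \left(- \frac{3287}{528}\right) 22 = - \frac{3287}{24}$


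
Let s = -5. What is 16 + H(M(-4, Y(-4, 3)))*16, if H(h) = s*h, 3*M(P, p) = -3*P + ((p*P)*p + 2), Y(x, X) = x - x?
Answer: -1072/3 ≈ -357.33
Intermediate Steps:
Y(x, X) = 0
M(P, p) = ⅔ - P + P*p²/3 (M(P, p) = (-3*P + ((p*P)*p + 2))/3 = (-3*P + ((P*p)*p + 2))/3 = (-3*P + (P*p² + 2))/3 = (-3*P + (2 + P*p²))/3 = (2 - 3*P + P*p²)/3 = ⅔ - P + P*p²/3)
H(h) = -5*h
16 + H(M(-4, Y(-4, 3)))*16 = 16 - 5*(⅔ - 1*(-4) + (⅓)*(-4)*0²)*16 = 16 - 5*(⅔ + 4 + (⅓)*(-4)*0)*16 = 16 - 5*(⅔ + 4 + 0)*16 = 16 - 5*14/3*16 = 16 - 70/3*16 = 16 - 1120/3 = -1072/3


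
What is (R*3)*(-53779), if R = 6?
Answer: -968022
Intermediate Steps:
(R*3)*(-53779) = (6*3)*(-53779) = 18*(-53779) = -968022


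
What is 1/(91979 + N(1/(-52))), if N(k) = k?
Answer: 52/4782907 ≈ 1.0872e-5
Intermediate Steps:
1/(91979 + N(1/(-52))) = 1/(91979 + 1/(-52)) = 1/(91979 - 1/52) = 1/(4782907/52) = 52/4782907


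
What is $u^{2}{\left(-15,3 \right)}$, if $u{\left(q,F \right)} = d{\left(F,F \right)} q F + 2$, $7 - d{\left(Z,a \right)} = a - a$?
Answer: $97969$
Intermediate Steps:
$d{\left(Z,a \right)} = 7$ ($d{\left(Z,a \right)} = 7 - \left(a - a\right) = 7 - 0 = 7 + 0 = 7$)
$u{\left(q,F \right)} = 2 + 7 F q$ ($u{\left(q,F \right)} = 7 q F + 2 = 7 F q + 2 = 2 + 7 F q$)
$u^{2}{\left(-15,3 \right)} = \left(2 + 7 \cdot 3 \left(-15\right)\right)^{2} = \left(2 - 315\right)^{2} = \left(-313\right)^{2} = 97969$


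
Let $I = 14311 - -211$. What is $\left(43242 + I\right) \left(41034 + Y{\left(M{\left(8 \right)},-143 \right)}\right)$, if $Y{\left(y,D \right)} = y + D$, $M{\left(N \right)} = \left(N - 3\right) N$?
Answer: $2364338284$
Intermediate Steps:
$M{\left(N \right)} = N \left(-3 + N\right)$ ($M{\left(N \right)} = \left(-3 + N\right) N = N \left(-3 + N\right)$)
$Y{\left(y,D \right)} = D + y$
$I = 14522$ ($I = 14311 + 211 = 14522$)
$\left(43242 + I\right) \left(41034 + Y{\left(M{\left(8 \right)},-143 \right)}\right) = \left(43242 + 14522\right) \left(41034 - \left(143 - 8 \left(-3 + 8\right)\right)\right) = 57764 \left(41034 + \left(-143 + 8 \cdot 5\right)\right) = 57764 \left(41034 + \left(-143 + 40\right)\right) = 57764 \left(41034 - 103\right) = 57764 \cdot 40931 = 2364338284$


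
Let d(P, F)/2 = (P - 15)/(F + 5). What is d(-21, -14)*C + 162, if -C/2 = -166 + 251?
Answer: -1198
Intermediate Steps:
C = -170 (C = -2*(-166 + 251) = -2*85 = -170)
d(P, F) = 2*(-15 + P)/(5 + F) (d(P, F) = 2*((P - 15)/(F + 5)) = 2*((-15 + P)/(5 + F)) = 2*(-15 + P)/(5 + F))
d(-21, -14)*C + 162 = (2*(-15 - 21)/(5 - 14))*(-170) + 162 = (2*(-36)/(-9))*(-170) + 162 = (2*(-1/9)*(-36))*(-170) + 162 = 8*(-170) + 162 = -1360 + 162 = -1198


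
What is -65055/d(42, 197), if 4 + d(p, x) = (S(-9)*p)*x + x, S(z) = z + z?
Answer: 65055/148739 ≈ 0.43738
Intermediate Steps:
S(z) = 2*z
d(p, x) = -4 + x - 18*p*x (d(p, x) = -4 + (((2*(-9))*p)*x + x) = -4 + ((-18*p)*x + x) = -4 + (-18*p*x + x) = -4 + (x - 18*p*x) = -4 + x - 18*p*x)
-65055/d(42, 197) = -65055/(-4 + 197 - 18*42*197) = -65055/(-4 + 197 - 148932) = -65055/(-148739) = -65055*(-1/148739) = 65055/148739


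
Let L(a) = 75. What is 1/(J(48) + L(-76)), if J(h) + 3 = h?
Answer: 1/120 ≈ 0.0083333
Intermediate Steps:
J(h) = -3 + h
1/(J(48) + L(-76)) = 1/((-3 + 48) + 75) = 1/(45 + 75) = 1/120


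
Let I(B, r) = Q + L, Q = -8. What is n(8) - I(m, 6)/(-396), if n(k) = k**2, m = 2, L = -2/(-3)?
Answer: 3455/54 ≈ 63.982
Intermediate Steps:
L = 2/3 (L = -2*(-1/3) = 2/3 ≈ 0.66667)
I(B, r) = -22/3 (I(B, r) = -8 + 2/3 = -22/3)
n(8) - I(m, 6)/(-396) = 8**2 - (-22)/(3*(-396)) = 64 - (-22)*(-1)/(3*396) = 64 - 1*1/54 = 64 - 1/54 = 3455/54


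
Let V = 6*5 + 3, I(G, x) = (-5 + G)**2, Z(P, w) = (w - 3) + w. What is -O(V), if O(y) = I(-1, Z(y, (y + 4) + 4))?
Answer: -36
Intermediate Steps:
Z(P, w) = -3 + 2*w (Z(P, w) = (-3 + w) + w = -3 + 2*w)
V = 33 (V = 30 + 3 = 33)
O(y) = 36 (O(y) = (-5 - 1)**2 = (-6)**2 = 36)
-O(V) = -1*36 = -36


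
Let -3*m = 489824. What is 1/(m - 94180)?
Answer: -3/772364 ≈ -3.8842e-6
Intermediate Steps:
m = -489824/3 (m = -⅓*489824 = -489824/3 ≈ -1.6327e+5)
1/(m - 94180) = 1/(-489824/3 - 94180) = 1/(-772364/3) = -3/772364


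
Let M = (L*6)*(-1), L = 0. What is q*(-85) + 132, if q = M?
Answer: 132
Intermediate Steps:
M = 0 (M = (0*6)*(-1) = 0*(-1) = 0)
q = 0
q*(-85) + 132 = 0*(-85) + 132 = 0 + 132 = 132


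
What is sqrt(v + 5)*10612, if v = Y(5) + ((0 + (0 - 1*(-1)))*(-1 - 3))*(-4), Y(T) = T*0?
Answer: 10612*sqrt(21) ≈ 48630.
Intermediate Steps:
Y(T) = 0
v = 16 (v = 0 + ((0 + (0 - 1*(-1)))*(-1 - 3))*(-4) = 0 + ((0 + (0 + 1))*(-4))*(-4) = 0 + ((0 + 1)*(-4))*(-4) = 0 + (1*(-4))*(-4) = 0 - 4*(-4) = 0 + 16 = 16)
sqrt(v + 5)*10612 = sqrt(16 + 5)*10612 = sqrt(21)*10612 = 10612*sqrt(21)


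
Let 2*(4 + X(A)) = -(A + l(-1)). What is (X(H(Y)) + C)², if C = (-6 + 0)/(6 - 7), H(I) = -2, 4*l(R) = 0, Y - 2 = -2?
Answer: 9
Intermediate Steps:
Y = 0 (Y = 2 - 2 = 0)
l(R) = 0 (l(R) = (¼)*0 = 0)
X(A) = -4 - A/2 (X(A) = -4 + (-(A + 0))/2 = -4 + (-A)/2 = -4 - A/2)
C = 6 (C = -6/(-1) = -6*(-1) = 6)
(X(H(Y)) + C)² = ((-4 - ½*(-2)) + 6)² = ((-4 + 1) + 6)² = (-3 + 6)² = 3² = 9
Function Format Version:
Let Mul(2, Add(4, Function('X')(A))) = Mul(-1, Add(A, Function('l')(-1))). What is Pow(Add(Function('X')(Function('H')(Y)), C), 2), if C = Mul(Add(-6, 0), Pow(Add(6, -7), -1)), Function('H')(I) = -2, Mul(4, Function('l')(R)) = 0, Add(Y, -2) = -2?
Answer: 9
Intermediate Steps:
Y = 0 (Y = Add(2, -2) = 0)
Function('l')(R) = 0 (Function('l')(R) = Mul(Rational(1, 4), 0) = 0)
Function('X')(A) = Add(-4, Mul(Rational(-1, 2), A)) (Function('X')(A) = Add(-4, Mul(Rational(1, 2), Mul(-1, Add(A, 0)))) = Add(-4, Mul(Rational(1, 2), Mul(-1, A))) = Add(-4, Mul(Rational(-1, 2), A)))
C = 6 (C = Mul(-6, Pow(-1, -1)) = Mul(-6, -1) = 6)
Pow(Add(Function('X')(Function('H')(Y)), C), 2) = Pow(Add(Add(-4, Mul(Rational(-1, 2), -2)), 6), 2) = Pow(Add(Add(-4, 1), 6), 2) = Pow(Add(-3, 6), 2) = Pow(3, 2) = 9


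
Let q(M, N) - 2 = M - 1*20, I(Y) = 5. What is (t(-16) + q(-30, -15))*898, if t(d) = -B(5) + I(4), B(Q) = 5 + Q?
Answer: -47594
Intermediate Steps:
q(M, N) = -18 + M (q(M, N) = 2 + (M - 1*20) = 2 + (M - 20) = 2 + (-20 + M) = -18 + M)
t(d) = -5 (t(d) = -(5 + 5) + 5 = -1*10 + 5 = -10 + 5 = -5)
(t(-16) + q(-30, -15))*898 = (-5 + (-18 - 30))*898 = (-5 - 48)*898 = -53*898 = -47594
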